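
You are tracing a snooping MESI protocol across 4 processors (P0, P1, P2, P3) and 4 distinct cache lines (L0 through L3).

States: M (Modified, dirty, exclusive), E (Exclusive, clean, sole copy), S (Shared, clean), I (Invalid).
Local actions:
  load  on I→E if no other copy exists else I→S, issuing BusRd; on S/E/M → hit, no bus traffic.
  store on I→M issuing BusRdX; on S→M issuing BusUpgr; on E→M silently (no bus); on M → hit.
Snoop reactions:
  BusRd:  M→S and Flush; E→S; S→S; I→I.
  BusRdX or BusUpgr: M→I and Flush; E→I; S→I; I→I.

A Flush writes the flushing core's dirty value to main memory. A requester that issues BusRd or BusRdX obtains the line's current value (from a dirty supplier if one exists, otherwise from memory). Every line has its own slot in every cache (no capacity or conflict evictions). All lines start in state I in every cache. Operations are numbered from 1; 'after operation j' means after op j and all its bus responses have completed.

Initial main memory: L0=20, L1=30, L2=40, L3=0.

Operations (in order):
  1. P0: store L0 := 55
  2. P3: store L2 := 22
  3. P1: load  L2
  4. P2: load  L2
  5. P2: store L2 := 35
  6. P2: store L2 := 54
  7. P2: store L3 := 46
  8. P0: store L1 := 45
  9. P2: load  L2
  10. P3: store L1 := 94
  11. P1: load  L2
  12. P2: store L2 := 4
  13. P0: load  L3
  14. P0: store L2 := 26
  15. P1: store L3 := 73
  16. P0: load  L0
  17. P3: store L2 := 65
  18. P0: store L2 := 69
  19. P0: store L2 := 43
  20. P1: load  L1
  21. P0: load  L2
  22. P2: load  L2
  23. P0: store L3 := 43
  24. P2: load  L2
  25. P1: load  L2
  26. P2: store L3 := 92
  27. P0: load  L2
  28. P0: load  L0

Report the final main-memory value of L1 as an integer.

1. P0: store L0 := 55  bus=[BusRdX]  L0: P0=M P1=I P2=I P3=I  mem[L0]=20
2. P3: store L2 := 22  bus=[BusRdX]  L2: P0=I P1=I P2=I P3=M  mem[L2]=40
3. P1: load  L2  bus=[BusRd,Flush]  L2: P0=I P1=S P2=I P3=S  mem[L2]=22
4. P2: load  L2  bus=[BusRd]  L2: P0=I P1=S P2=S P3=S  mem[L2]=22
5. P2: store L2 := 35  bus=[BusUpgr]  L2: P0=I P1=I P2=M P3=I  mem[L2]=22
6. P2: store L2 := 54  bus=[-]  L2: P0=I P1=I P2=M P3=I  mem[L2]=22
7. P2: store L3 := 46  bus=[BusRdX]  L3: P0=I P1=I P2=M P3=I  mem[L3]=0
8. P0: store L1 := 45  bus=[BusRdX]  L1: P0=M P1=I P2=I P3=I  mem[L1]=30
9. P2: load  L2  bus=[-]  L2: P0=I P1=I P2=M P3=I  mem[L2]=22
10. P3: store L1 := 94  bus=[BusRdX,Flush]  L1: P0=I P1=I P2=I P3=M  mem[L1]=45
11. P1: load  L2  bus=[BusRd,Flush]  L2: P0=I P1=S P2=S P3=I  mem[L2]=54
12. P2: store L2 := 4  bus=[BusUpgr]  L2: P0=I P1=I P2=M P3=I  mem[L2]=54
13. P0: load  L3  bus=[BusRd,Flush]  L3: P0=S P1=I P2=S P3=I  mem[L3]=46
14. P0: store L2 := 26  bus=[BusRdX,Flush]  L2: P0=M P1=I P2=I P3=I  mem[L2]=4
15. P1: store L3 := 73  bus=[BusRdX]  L3: P0=I P1=M P2=I P3=I  mem[L3]=46
16. P0: load  L0  bus=[-]  L0: P0=M P1=I P2=I P3=I  mem[L0]=20
17. P3: store L2 := 65  bus=[BusRdX,Flush]  L2: P0=I P1=I P2=I P3=M  mem[L2]=26
18. P0: store L2 := 69  bus=[BusRdX,Flush]  L2: P0=M P1=I P2=I P3=I  mem[L2]=65
19. P0: store L2 := 43  bus=[-]  L2: P0=M P1=I P2=I P3=I  mem[L2]=65
20. P1: load  L1  bus=[BusRd,Flush]  L1: P0=I P1=S P2=I P3=S  mem[L1]=94
21. P0: load  L2  bus=[-]  L2: P0=M P1=I P2=I P3=I  mem[L2]=65
22. P2: load  L2  bus=[BusRd,Flush]  L2: P0=S P1=I P2=S P3=I  mem[L2]=43
23. P0: store L3 := 43  bus=[BusRdX,Flush]  L3: P0=M P1=I P2=I P3=I  mem[L3]=73
24. P2: load  L2  bus=[-]  L2: P0=S P1=I P2=S P3=I  mem[L2]=43
25. P1: load  L2  bus=[BusRd]  L2: P0=S P1=S P2=S P3=I  mem[L2]=43
26. P2: store L3 := 92  bus=[BusRdX,Flush]  L3: P0=I P1=I P2=M P3=I  mem[L3]=43
27. P0: load  L2  bus=[-]  L2: P0=S P1=S P2=S P3=I  mem[L2]=43
28. P0: load  L0  bus=[-]  L0: P0=M P1=I P2=I P3=I  mem[L0]=20

memory[L1] = 94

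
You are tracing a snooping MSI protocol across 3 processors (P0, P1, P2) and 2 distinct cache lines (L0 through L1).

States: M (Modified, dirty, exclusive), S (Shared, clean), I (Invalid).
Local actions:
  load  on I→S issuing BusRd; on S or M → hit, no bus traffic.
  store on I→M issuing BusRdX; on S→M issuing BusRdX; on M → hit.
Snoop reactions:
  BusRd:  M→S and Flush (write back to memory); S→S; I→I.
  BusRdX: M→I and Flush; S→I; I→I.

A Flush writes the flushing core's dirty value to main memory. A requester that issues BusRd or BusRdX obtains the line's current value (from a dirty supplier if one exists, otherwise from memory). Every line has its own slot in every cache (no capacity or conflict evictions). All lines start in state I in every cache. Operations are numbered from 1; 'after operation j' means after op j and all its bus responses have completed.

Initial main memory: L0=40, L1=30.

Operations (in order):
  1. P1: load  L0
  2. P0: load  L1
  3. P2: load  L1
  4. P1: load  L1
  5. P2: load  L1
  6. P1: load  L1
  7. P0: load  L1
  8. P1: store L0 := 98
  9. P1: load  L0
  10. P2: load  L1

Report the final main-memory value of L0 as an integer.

memory[L0] = 40

  op1 P1: load  L0 → I/S/I on L0; bus BusRd; mem=40
  op2 P0: load  L1 → S/I/I on L1; bus BusRd; mem=30
  op3 P2: load  L1 → S/I/S on L1; bus BusRd; mem=30
  op4 P1: load  L1 → S/S/S on L1; bus BusRd; mem=30
  op5 P2: load  L1 → S/S/S on L1; bus (none); mem=30
  op6 P1: load  L1 → S/S/S on L1; bus (none); mem=30
  op7 P0: load  L1 → S/S/S on L1; bus (none); mem=30
  op8 P1: store L0 := 98 → I/M/I on L0; bus BusRdX; mem=40
  op9 P1: load  L0 → I/M/I on L0; bus (none); mem=40
  op10 P2: load  L1 → S/S/S on L1; bus (none); mem=30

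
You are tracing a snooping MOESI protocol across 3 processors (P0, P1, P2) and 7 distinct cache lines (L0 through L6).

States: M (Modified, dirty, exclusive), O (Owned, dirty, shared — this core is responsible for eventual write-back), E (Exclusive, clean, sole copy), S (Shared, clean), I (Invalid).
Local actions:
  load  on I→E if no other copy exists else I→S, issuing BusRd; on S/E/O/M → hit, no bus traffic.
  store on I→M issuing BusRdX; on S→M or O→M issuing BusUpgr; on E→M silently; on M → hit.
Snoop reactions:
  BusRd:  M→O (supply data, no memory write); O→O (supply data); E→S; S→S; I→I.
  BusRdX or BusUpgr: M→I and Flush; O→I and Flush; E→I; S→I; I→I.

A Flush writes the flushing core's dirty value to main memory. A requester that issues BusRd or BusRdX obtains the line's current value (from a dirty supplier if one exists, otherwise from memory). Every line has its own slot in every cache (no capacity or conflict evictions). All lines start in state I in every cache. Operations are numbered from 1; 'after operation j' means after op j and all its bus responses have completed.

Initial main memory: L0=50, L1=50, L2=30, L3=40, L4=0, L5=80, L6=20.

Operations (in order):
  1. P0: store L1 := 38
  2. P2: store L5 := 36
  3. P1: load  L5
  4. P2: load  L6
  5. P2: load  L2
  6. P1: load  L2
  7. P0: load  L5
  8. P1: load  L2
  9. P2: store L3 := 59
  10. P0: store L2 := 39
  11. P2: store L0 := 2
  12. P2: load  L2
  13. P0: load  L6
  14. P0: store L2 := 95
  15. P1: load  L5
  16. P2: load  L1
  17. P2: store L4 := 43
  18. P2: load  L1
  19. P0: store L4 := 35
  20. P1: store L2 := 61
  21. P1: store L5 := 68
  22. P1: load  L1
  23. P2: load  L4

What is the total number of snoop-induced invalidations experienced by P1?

  op1 P0: store L1 := 38 → M/I/I on L1; bus BusRdX; mem=50
  op2 P2: store L5 := 36 → I/I/M on L5; bus BusRdX; mem=80
  op3 P1: load  L5 → I/S/O on L5; bus BusRd; mem=80
  op4 P2: load  L6 → I/I/E on L6; bus BusRd; mem=20
  op5 P2: load  L2 → I/I/E on L2; bus BusRd; mem=30
  op6 P1: load  L2 → I/S/S on L2; bus BusRd; mem=30
  op7 P0: load  L5 → S/S/O on L5; bus BusRd; mem=80
  op8 P1: load  L2 → I/S/S on L2; bus (none); mem=30
  op9 P2: store L3 := 59 → I/I/M on L3; bus BusRdX; mem=40
  op10 P0: store L2 := 39 → M/I/I on L2; bus BusRdX; mem=30
  op11 P2: store L0 := 2 → I/I/M on L0; bus BusRdX; mem=50
  op12 P2: load  L2 → O/I/S on L2; bus BusRd; mem=30
  op13 P0: load  L6 → S/I/S on L6; bus BusRd; mem=20
  op14 P0: store L2 := 95 → M/I/I on L2; bus BusUpgr; mem=30
  op15 P1: load  L5 → S/S/O on L5; bus (none); mem=80
  op16 P2: load  L1 → O/I/S on L1; bus BusRd; mem=50
  op17 P2: store L4 := 43 → I/I/M on L4; bus BusRdX; mem=0
  op18 P2: load  L1 → O/I/S on L1; bus (none); mem=50
  op19 P0: store L4 := 35 → M/I/I on L4; bus BusRdX Flush; mem=43
  op20 P1: store L2 := 61 → I/M/I on L2; bus BusRdX Flush; mem=95
  op21 P1: store L5 := 68 → I/M/I on L5; bus BusUpgr Flush; mem=36
  op22 P1: load  L1 → O/S/S on L1; bus BusRd; mem=50
  op23 P2: load  L4 → O/I/S on L4; bus BusRd; mem=43

invalidations = 1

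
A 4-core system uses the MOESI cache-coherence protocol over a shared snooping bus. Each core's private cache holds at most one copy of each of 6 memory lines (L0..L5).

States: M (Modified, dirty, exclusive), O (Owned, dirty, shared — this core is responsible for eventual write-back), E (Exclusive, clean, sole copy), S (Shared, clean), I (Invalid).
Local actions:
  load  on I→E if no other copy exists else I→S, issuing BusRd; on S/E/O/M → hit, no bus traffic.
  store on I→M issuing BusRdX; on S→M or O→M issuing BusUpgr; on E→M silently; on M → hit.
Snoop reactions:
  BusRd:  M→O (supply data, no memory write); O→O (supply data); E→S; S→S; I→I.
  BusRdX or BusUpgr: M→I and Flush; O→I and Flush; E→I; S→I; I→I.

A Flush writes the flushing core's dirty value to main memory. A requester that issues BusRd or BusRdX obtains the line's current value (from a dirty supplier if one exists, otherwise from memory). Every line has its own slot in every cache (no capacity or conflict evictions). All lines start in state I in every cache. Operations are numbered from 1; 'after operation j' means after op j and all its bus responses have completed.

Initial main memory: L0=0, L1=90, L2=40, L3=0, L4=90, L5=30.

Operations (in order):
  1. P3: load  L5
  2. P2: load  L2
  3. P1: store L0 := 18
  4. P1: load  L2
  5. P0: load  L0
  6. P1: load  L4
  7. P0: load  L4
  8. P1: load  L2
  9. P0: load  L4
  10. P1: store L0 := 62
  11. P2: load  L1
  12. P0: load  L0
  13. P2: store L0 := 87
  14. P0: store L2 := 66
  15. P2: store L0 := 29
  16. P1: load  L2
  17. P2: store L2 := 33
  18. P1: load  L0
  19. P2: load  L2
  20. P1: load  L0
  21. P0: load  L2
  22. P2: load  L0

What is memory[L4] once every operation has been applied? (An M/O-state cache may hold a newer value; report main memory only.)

[1] P3: load  L5 | P0:I, P1:I, P2:I, P3:E(30) | bus: BusRd
[2] P2: load  L2 | P0:I, P1:I, P2:E(40), P3:I | bus: BusRd
[3] P1: store L0 := 18 | P0:I, P1:M(18), P2:I, P3:I | bus: BusRdX
[4] P1: load  L2 | P0:I, P1:S(40), P2:S(40), P3:I | bus: BusRd
[5] P0: load  L0 | P0:S(18), P1:O(18), P2:I, P3:I | bus: BusRd
[6] P1: load  L4 | P0:I, P1:E(90), P2:I, P3:I | bus: BusRd
[7] P0: load  L4 | P0:S(90), P1:S(90), P2:I, P3:I | bus: BusRd
[8] P1: load  L2 | P0:I, P1:S(40), P2:S(40), P3:I | bus: none
[9] P0: load  L4 | P0:S(90), P1:S(90), P2:I, P3:I | bus: none
[10] P1: store L0 := 62 | P0:I, P1:M(62), P2:I, P3:I | bus: BusUpgr
[11] P2: load  L1 | P0:I, P1:I, P2:E(90), P3:I | bus: BusRd
[12] P0: load  L0 | P0:S(62), P1:O(62), P2:I, P3:I | bus: BusRd
[13] P2: store L0 := 87 | P0:I, P1:I, P2:M(87), P3:I | bus: BusRdX,Flush
[14] P0: store L2 := 66 | P0:M(66), P1:I, P2:I, P3:I | bus: BusRdX
[15] P2: store L0 := 29 | P0:I, P1:I, P2:M(29), P3:I | bus: none
[16] P1: load  L2 | P0:O(66), P1:S(66), P2:I, P3:I | bus: BusRd
[17] P2: store L2 := 33 | P0:I, P1:I, P2:M(33), P3:I | bus: BusRdX,Flush
[18] P1: load  L0 | P0:I, P1:S(29), P2:O(29), P3:I | bus: BusRd
[19] P2: load  L2 | P0:I, P1:I, P2:M(33), P3:I | bus: none
[20] P1: load  L0 | P0:I, P1:S(29), P2:O(29), P3:I | bus: none
[21] P0: load  L2 | P0:S(33), P1:I, P2:O(33), P3:I | bus: BusRd
[22] P2: load  L0 | P0:I, P1:S(29), P2:O(29), P3:I | bus: none

memory[L4] = 90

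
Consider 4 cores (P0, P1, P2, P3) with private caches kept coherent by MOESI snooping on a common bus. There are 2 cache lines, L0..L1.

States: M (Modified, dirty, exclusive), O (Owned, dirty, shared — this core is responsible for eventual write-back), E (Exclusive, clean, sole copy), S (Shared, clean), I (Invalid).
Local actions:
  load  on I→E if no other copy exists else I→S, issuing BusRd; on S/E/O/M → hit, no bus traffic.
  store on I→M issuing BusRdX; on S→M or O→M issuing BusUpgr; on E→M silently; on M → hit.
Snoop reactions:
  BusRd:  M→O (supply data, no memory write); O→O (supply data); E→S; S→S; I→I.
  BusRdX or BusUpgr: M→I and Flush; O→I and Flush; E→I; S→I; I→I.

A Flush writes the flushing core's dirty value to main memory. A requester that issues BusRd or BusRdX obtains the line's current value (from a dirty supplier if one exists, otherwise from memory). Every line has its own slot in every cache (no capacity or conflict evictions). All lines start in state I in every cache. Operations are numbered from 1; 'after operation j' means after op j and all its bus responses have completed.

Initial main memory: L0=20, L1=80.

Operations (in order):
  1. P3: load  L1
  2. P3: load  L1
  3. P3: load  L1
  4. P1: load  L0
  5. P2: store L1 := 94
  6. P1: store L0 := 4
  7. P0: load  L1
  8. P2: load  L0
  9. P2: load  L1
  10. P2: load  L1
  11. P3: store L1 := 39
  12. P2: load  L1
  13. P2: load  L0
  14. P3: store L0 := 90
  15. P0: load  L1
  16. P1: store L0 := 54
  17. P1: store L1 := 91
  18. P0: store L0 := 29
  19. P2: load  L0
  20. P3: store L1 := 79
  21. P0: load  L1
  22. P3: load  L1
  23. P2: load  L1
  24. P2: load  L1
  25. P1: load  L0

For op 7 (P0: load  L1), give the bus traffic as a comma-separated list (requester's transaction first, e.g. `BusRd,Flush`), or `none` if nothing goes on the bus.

  op1 P3: load  L1 → I/I/I/E on L1; bus BusRd; mem=80
  op2 P3: load  L1 → I/I/I/E on L1; bus (none); mem=80
  op3 P3: load  L1 → I/I/I/E on L1; bus (none); mem=80
  op4 P1: load  L0 → I/E/I/I on L0; bus BusRd; mem=20
  op5 P2: store L1 := 94 → I/I/M/I on L1; bus BusRdX; mem=80
  op6 P1: store L0 := 4 → I/M/I/I on L0; bus (none); mem=20
  op7 P0: load  L1 → S/I/O/I on L1; bus BusRd; mem=80
  op8 P2: load  L0 → I/O/S/I on L0; bus BusRd; mem=20
  op9 P2: load  L1 → S/I/O/I on L1; bus (none); mem=80
  op10 P2: load  L1 → S/I/O/I on L1; bus (none); mem=80
  op11 P3: store L1 := 39 → I/I/I/M on L1; bus BusRdX Flush; mem=94
  op12 P2: load  L1 → I/I/S/O on L1; bus BusRd; mem=94
  op13 P2: load  L0 → I/O/S/I on L0; bus (none); mem=20
  op14 P3: store L0 := 90 → I/I/I/M on L0; bus BusRdX Flush; mem=4
  op15 P0: load  L1 → S/I/S/O on L1; bus BusRd; mem=94
  op16 P1: store L0 := 54 → I/M/I/I on L0; bus BusRdX Flush; mem=90
  op17 P1: store L1 := 91 → I/M/I/I on L1; bus BusRdX Flush; mem=39
  op18 P0: store L0 := 29 → M/I/I/I on L0; bus BusRdX Flush; mem=54
  op19 P2: load  L0 → O/I/S/I on L0; bus BusRd; mem=54
  op20 P3: store L1 := 79 → I/I/I/M on L1; bus BusRdX Flush; mem=91
  op21 P0: load  L1 → S/I/I/O on L1; bus BusRd; mem=91
  op22 P3: load  L1 → S/I/I/O on L1; bus (none); mem=91
  op23 P2: load  L1 → S/I/S/O on L1; bus BusRd; mem=91
  op24 P2: load  L1 → S/I/S/O on L1; bus (none); mem=91
  op25 P1: load  L0 → O/S/S/I on L0; bus BusRd; mem=54

bus = BusRd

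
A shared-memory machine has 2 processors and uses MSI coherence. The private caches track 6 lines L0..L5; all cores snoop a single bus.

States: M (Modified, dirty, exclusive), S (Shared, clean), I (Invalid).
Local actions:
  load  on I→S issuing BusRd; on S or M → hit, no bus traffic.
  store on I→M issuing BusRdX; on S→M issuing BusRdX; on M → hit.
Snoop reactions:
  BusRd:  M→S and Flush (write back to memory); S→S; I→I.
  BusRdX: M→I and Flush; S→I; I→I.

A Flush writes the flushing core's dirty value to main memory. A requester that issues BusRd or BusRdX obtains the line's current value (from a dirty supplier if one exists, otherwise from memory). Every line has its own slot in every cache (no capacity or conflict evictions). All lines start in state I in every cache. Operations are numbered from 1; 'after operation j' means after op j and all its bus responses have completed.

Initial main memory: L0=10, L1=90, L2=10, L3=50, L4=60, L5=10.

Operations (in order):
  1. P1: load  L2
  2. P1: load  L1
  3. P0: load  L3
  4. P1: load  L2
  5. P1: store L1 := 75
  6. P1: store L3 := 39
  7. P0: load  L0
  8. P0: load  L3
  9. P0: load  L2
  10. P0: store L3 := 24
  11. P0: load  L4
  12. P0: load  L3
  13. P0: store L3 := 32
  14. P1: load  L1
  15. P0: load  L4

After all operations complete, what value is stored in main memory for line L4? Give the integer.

step 1: P1: load  L2  ⟶  IS  (L2)  txn=BusRd  M[L2]=10
step 2: P1: load  L1  ⟶  IS  (L1)  txn=BusRd  M[L1]=90
step 3: P0: load  L3  ⟶  SI  (L3)  txn=BusRd  M[L3]=50
step 4: P1: load  L2  ⟶  IS  (L2)  txn=∅  M[L2]=10
step 5: P1: store L1 := 75  ⟶  IM  (L1)  txn=BusRdX  M[L1]=90
step 6: P1: store L3 := 39  ⟶  IM  (L3)  txn=BusRdX  M[L3]=50
step 7: P0: load  L0  ⟶  SI  (L0)  txn=BusRd  M[L0]=10
step 8: P0: load  L3  ⟶  SS  (L3)  txn=BusRd+Flush  M[L3]=39
step 9: P0: load  L2  ⟶  SS  (L2)  txn=BusRd  M[L2]=10
step 10: P0: store L3 := 24  ⟶  MI  (L3)  txn=BusRdX  M[L3]=39
step 11: P0: load  L4  ⟶  SI  (L4)  txn=BusRd  M[L4]=60
step 12: P0: load  L3  ⟶  MI  (L3)  txn=∅  M[L3]=39
step 13: P0: store L3 := 32  ⟶  MI  (L3)  txn=∅  M[L3]=39
step 14: P1: load  L1  ⟶  IM  (L1)  txn=∅  M[L1]=90
step 15: P0: load  L4  ⟶  SI  (L4)  txn=∅  M[L4]=60

memory[L4] = 60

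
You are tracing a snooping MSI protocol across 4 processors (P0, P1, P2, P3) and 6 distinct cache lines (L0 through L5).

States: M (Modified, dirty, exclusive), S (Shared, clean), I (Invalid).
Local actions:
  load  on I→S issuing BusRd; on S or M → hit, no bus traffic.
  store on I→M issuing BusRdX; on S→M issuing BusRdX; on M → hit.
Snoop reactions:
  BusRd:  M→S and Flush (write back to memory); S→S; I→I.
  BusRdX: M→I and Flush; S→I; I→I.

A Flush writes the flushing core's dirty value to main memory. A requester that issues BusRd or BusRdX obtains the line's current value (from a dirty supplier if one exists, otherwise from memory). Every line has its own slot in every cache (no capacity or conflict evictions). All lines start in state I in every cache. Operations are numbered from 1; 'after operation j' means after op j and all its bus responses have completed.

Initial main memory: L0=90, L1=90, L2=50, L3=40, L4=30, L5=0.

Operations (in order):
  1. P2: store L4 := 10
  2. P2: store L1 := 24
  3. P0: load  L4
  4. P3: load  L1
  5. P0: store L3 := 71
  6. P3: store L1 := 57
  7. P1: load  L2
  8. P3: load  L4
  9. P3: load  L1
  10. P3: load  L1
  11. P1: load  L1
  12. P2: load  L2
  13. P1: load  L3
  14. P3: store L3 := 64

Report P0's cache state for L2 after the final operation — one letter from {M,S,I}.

step 1: P2: store L4 := 10  ⟶  IIMI  (L4)  txn=BusRdX  M[L4]=30
step 2: P2: store L1 := 24  ⟶  IIMI  (L1)  txn=BusRdX  M[L1]=90
step 3: P0: load  L4  ⟶  SISI  (L4)  txn=BusRd+Flush  M[L4]=10
step 4: P3: load  L1  ⟶  IISS  (L1)  txn=BusRd+Flush  M[L1]=24
step 5: P0: store L3 := 71  ⟶  MIII  (L3)  txn=BusRdX  M[L3]=40
step 6: P3: store L1 := 57  ⟶  IIIM  (L1)  txn=BusRdX  M[L1]=24
step 7: P1: load  L2  ⟶  ISII  (L2)  txn=BusRd  M[L2]=50
step 8: P3: load  L4  ⟶  SISS  (L4)  txn=BusRd  M[L4]=10
step 9: P3: load  L1  ⟶  IIIM  (L1)  txn=∅  M[L1]=24
step 10: P3: load  L1  ⟶  IIIM  (L1)  txn=∅  M[L1]=24
step 11: P1: load  L1  ⟶  ISIS  (L1)  txn=BusRd+Flush  M[L1]=57
step 12: P2: load  L2  ⟶  ISSI  (L2)  txn=BusRd  M[L2]=50
step 13: P1: load  L3  ⟶  SSII  (L3)  txn=BusRd+Flush  M[L3]=71
step 14: P3: store L3 := 64  ⟶  IIIM  (L3)  txn=BusRdX  M[L3]=71

state = I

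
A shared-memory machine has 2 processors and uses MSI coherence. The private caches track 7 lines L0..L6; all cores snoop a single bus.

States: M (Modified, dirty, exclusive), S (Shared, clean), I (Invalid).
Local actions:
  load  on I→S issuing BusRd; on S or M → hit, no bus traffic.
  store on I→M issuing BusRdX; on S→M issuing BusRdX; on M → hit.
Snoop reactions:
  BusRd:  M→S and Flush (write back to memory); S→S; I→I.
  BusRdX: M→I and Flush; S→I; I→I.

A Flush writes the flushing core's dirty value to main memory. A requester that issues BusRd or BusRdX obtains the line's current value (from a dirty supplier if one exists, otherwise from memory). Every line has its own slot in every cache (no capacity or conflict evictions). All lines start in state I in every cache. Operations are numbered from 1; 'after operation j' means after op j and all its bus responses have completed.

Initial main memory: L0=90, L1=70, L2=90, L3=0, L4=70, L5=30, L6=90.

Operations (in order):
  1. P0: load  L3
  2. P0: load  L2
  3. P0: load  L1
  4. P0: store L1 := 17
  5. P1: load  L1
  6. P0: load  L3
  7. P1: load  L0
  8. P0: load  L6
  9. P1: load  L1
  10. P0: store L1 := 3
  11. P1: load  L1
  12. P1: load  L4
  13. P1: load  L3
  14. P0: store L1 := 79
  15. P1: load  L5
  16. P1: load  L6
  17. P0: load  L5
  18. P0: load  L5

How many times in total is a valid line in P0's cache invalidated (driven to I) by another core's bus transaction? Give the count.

invalidations = 0

[1] P0: load  L3 | P0:S(0), P1:I | bus: BusRd
[2] P0: load  L2 | P0:S(90), P1:I | bus: BusRd
[3] P0: load  L1 | P0:S(70), P1:I | bus: BusRd
[4] P0: store L1 := 17 | P0:M(17), P1:I | bus: BusRdX
[5] P1: load  L1 | P0:S(17), P1:S(17) | bus: BusRd,Flush
[6] P0: load  L3 | P0:S(0), P1:I | bus: none
[7] P1: load  L0 | P0:I, P1:S(90) | bus: BusRd
[8] P0: load  L6 | P0:S(90), P1:I | bus: BusRd
[9] P1: load  L1 | P0:S(17), P1:S(17) | bus: none
[10] P0: store L1 := 3 | P0:M(3), P1:I | bus: BusRdX
[11] P1: load  L1 | P0:S(3), P1:S(3) | bus: BusRd,Flush
[12] P1: load  L4 | P0:I, P1:S(70) | bus: BusRd
[13] P1: load  L3 | P0:S(0), P1:S(0) | bus: BusRd
[14] P0: store L1 := 79 | P0:M(79), P1:I | bus: BusRdX
[15] P1: load  L5 | P0:I, P1:S(30) | bus: BusRd
[16] P1: load  L6 | P0:S(90), P1:S(90) | bus: BusRd
[17] P0: load  L5 | P0:S(30), P1:S(30) | bus: BusRd
[18] P0: load  L5 | P0:S(30), P1:S(30) | bus: none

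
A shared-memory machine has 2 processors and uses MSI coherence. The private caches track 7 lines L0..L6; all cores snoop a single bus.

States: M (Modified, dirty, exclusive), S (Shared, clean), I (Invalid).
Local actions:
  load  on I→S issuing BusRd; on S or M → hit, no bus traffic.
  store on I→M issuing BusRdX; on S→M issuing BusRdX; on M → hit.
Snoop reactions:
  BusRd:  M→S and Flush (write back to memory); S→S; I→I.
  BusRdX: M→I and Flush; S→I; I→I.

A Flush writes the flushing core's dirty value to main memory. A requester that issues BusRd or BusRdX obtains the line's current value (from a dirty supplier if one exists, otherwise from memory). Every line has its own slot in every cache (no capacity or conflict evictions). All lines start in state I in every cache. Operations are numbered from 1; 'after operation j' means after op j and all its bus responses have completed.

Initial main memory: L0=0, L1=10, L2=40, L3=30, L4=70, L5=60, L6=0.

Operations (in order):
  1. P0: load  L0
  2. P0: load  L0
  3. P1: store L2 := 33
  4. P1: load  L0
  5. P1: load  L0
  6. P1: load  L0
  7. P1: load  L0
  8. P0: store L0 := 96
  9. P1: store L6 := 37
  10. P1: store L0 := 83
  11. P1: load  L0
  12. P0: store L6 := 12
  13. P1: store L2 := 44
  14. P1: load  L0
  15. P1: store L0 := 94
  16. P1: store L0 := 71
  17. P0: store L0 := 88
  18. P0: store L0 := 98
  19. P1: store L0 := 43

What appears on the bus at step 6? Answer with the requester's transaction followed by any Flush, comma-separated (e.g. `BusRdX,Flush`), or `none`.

bus = none

  op1 P0: load  L0 → S/I on L0; bus BusRd; mem=0
  op2 P0: load  L0 → S/I on L0; bus (none); mem=0
  op3 P1: store L2 := 33 → I/M on L2; bus BusRdX; mem=40
  op4 P1: load  L0 → S/S on L0; bus BusRd; mem=0
  op5 P1: load  L0 → S/S on L0; bus (none); mem=0
  op6 P1: load  L0 → S/S on L0; bus (none); mem=0
  op7 P1: load  L0 → S/S on L0; bus (none); mem=0
  op8 P0: store L0 := 96 → M/I on L0; bus BusRdX; mem=0
  op9 P1: store L6 := 37 → I/M on L6; bus BusRdX; mem=0
  op10 P1: store L0 := 83 → I/M on L0; bus BusRdX Flush; mem=96
  op11 P1: load  L0 → I/M on L0; bus (none); mem=96
  op12 P0: store L6 := 12 → M/I on L6; bus BusRdX Flush; mem=37
  op13 P1: store L2 := 44 → I/M on L2; bus (none); mem=40
  op14 P1: load  L0 → I/M on L0; bus (none); mem=96
  op15 P1: store L0 := 94 → I/M on L0; bus (none); mem=96
  op16 P1: store L0 := 71 → I/M on L0; bus (none); mem=96
  op17 P0: store L0 := 88 → M/I on L0; bus BusRdX Flush; mem=71
  op18 P0: store L0 := 98 → M/I on L0; bus (none); mem=71
  op19 P1: store L0 := 43 → I/M on L0; bus BusRdX Flush; mem=98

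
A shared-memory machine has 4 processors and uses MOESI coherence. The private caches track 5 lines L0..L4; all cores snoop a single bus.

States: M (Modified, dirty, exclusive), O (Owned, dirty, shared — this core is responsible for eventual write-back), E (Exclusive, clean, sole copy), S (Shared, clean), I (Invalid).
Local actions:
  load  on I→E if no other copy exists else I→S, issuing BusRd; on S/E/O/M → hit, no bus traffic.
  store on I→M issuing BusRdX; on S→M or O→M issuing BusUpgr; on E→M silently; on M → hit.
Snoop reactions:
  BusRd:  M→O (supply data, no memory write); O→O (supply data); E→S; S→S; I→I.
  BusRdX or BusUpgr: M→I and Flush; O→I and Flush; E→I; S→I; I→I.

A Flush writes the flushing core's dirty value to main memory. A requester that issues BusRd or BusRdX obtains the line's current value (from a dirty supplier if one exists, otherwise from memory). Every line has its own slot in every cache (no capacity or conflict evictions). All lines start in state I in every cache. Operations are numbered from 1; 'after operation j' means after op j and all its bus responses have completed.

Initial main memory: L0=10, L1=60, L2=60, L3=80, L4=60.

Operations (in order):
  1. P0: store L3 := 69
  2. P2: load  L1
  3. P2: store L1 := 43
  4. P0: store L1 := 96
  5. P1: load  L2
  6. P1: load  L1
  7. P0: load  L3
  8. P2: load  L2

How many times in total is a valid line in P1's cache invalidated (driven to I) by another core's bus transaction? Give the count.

1. P0: store L3 := 69  bus=[BusRdX]  L3: P0=M P1=I P2=I P3=I  mem[L3]=80
2. P2: load  L1  bus=[BusRd]  L1: P0=I P1=I P2=E P3=I  mem[L1]=60
3. P2: store L1 := 43  bus=[-]  L1: P0=I P1=I P2=M P3=I  mem[L1]=60
4. P0: store L1 := 96  bus=[BusRdX,Flush]  L1: P0=M P1=I P2=I P3=I  mem[L1]=43
5. P1: load  L2  bus=[BusRd]  L2: P0=I P1=E P2=I P3=I  mem[L2]=60
6. P1: load  L1  bus=[BusRd]  L1: P0=O P1=S P2=I P3=I  mem[L1]=43
7. P0: load  L3  bus=[-]  L3: P0=M P1=I P2=I P3=I  mem[L3]=80
8. P2: load  L2  bus=[BusRd]  L2: P0=I P1=S P2=S P3=I  mem[L2]=60

invalidations = 0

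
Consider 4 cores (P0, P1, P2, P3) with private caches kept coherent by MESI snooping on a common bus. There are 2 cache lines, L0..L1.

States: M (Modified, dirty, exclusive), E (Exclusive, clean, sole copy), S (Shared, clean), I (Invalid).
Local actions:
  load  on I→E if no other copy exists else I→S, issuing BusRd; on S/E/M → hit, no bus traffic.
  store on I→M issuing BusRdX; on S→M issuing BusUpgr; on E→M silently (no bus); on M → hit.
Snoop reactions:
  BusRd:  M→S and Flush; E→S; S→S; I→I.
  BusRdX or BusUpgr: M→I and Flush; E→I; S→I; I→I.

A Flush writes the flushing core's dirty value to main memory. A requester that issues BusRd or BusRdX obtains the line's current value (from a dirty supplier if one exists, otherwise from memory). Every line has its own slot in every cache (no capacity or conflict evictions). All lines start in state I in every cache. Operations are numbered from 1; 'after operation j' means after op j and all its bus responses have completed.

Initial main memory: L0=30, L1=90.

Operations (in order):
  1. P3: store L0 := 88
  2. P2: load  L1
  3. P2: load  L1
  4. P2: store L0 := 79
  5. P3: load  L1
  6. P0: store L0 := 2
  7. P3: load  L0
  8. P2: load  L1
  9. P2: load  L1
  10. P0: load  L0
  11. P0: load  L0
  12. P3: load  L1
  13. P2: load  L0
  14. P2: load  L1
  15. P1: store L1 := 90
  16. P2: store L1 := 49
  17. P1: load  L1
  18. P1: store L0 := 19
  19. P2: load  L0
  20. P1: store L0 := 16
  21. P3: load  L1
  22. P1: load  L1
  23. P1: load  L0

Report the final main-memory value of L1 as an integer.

1. P3: store L0 := 88  bus=[BusRdX]  L0: P0=I P1=I P2=I P3=M  mem[L0]=30
2. P2: load  L1  bus=[BusRd]  L1: P0=I P1=I P2=E P3=I  mem[L1]=90
3. P2: load  L1  bus=[-]  L1: P0=I P1=I P2=E P3=I  mem[L1]=90
4. P2: store L0 := 79  bus=[BusRdX,Flush]  L0: P0=I P1=I P2=M P3=I  mem[L0]=88
5. P3: load  L1  bus=[BusRd]  L1: P0=I P1=I P2=S P3=S  mem[L1]=90
6. P0: store L0 := 2  bus=[BusRdX,Flush]  L0: P0=M P1=I P2=I P3=I  mem[L0]=79
7. P3: load  L0  bus=[BusRd,Flush]  L0: P0=S P1=I P2=I P3=S  mem[L0]=2
8. P2: load  L1  bus=[-]  L1: P0=I P1=I P2=S P3=S  mem[L1]=90
9. P2: load  L1  bus=[-]  L1: P0=I P1=I P2=S P3=S  mem[L1]=90
10. P0: load  L0  bus=[-]  L0: P0=S P1=I P2=I P3=S  mem[L0]=2
11. P0: load  L0  bus=[-]  L0: P0=S P1=I P2=I P3=S  mem[L0]=2
12. P3: load  L1  bus=[-]  L1: P0=I P1=I P2=S P3=S  mem[L1]=90
13. P2: load  L0  bus=[BusRd]  L0: P0=S P1=I P2=S P3=S  mem[L0]=2
14. P2: load  L1  bus=[-]  L1: P0=I P1=I P2=S P3=S  mem[L1]=90
15. P1: store L1 := 90  bus=[BusRdX]  L1: P0=I P1=M P2=I P3=I  mem[L1]=90
16. P2: store L1 := 49  bus=[BusRdX,Flush]  L1: P0=I P1=I P2=M P3=I  mem[L1]=90
17. P1: load  L1  bus=[BusRd,Flush]  L1: P0=I P1=S P2=S P3=I  mem[L1]=49
18. P1: store L0 := 19  bus=[BusRdX]  L0: P0=I P1=M P2=I P3=I  mem[L0]=2
19. P2: load  L0  bus=[BusRd,Flush]  L0: P0=I P1=S P2=S P3=I  mem[L0]=19
20. P1: store L0 := 16  bus=[BusUpgr]  L0: P0=I P1=M P2=I P3=I  mem[L0]=19
21. P3: load  L1  bus=[BusRd]  L1: P0=I P1=S P2=S P3=S  mem[L1]=49
22. P1: load  L1  bus=[-]  L1: P0=I P1=S P2=S P3=S  mem[L1]=49
23. P1: load  L0  bus=[-]  L0: P0=I P1=M P2=I P3=I  mem[L0]=19

memory[L1] = 49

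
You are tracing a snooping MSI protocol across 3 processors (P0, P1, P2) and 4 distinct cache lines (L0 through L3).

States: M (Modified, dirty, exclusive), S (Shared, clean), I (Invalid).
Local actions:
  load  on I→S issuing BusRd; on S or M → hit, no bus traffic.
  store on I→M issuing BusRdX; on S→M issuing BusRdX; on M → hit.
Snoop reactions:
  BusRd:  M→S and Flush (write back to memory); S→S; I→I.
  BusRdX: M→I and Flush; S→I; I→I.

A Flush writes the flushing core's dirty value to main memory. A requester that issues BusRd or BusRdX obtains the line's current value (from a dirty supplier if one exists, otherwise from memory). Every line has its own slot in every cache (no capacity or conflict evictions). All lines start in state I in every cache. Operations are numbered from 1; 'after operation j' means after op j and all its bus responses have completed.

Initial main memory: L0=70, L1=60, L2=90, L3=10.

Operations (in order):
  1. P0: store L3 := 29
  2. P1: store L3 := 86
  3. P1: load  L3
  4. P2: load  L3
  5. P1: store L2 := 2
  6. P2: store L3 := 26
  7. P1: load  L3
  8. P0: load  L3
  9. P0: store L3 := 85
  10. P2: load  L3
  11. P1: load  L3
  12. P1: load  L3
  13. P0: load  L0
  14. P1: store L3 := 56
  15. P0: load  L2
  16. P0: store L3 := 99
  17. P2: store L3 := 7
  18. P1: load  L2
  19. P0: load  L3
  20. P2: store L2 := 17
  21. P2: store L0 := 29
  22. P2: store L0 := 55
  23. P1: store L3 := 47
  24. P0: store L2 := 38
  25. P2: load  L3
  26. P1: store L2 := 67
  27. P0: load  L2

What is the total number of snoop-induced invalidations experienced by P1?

invalidations = 4

  op1 P0: store L3 := 29 → M/I/I on L3; bus BusRdX; mem=10
  op2 P1: store L3 := 86 → I/M/I on L3; bus BusRdX Flush; mem=29
  op3 P1: load  L3 → I/M/I on L3; bus (none); mem=29
  op4 P2: load  L3 → I/S/S on L3; bus BusRd Flush; mem=86
  op5 P1: store L2 := 2 → I/M/I on L2; bus BusRdX; mem=90
  op6 P2: store L3 := 26 → I/I/M on L3; bus BusRdX; mem=86
  op7 P1: load  L3 → I/S/S on L3; bus BusRd Flush; mem=26
  op8 P0: load  L3 → S/S/S on L3; bus BusRd; mem=26
  op9 P0: store L3 := 85 → M/I/I on L3; bus BusRdX; mem=26
  op10 P2: load  L3 → S/I/S on L3; bus BusRd Flush; mem=85
  op11 P1: load  L3 → S/S/S on L3; bus BusRd; mem=85
  op12 P1: load  L3 → S/S/S on L3; bus (none); mem=85
  op13 P0: load  L0 → S/I/I on L0; bus BusRd; mem=70
  op14 P1: store L3 := 56 → I/M/I on L3; bus BusRdX; mem=85
  op15 P0: load  L2 → S/S/I on L2; bus BusRd Flush; mem=2
  op16 P0: store L3 := 99 → M/I/I on L3; bus BusRdX Flush; mem=56
  op17 P2: store L3 := 7 → I/I/M on L3; bus BusRdX Flush; mem=99
  op18 P1: load  L2 → S/S/I on L2; bus (none); mem=2
  op19 P0: load  L3 → S/I/S on L3; bus BusRd Flush; mem=7
  op20 P2: store L2 := 17 → I/I/M on L2; bus BusRdX; mem=2
  op21 P2: store L0 := 29 → I/I/M on L0; bus BusRdX; mem=70
  op22 P2: store L0 := 55 → I/I/M on L0; bus (none); mem=70
  op23 P1: store L3 := 47 → I/M/I on L3; bus BusRdX; mem=7
  op24 P0: store L2 := 38 → M/I/I on L2; bus BusRdX Flush; mem=17
  op25 P2: load  L3 → I/S/S on L3; bus BusRd Flush; mem=47
  op26 P1: store L2 := 67 → I/M/I on L2; bus BusRdX Flush; mem=38
  op27 P0: load  L2 → S/S/I on L2; bus BusRd Flush; mem=67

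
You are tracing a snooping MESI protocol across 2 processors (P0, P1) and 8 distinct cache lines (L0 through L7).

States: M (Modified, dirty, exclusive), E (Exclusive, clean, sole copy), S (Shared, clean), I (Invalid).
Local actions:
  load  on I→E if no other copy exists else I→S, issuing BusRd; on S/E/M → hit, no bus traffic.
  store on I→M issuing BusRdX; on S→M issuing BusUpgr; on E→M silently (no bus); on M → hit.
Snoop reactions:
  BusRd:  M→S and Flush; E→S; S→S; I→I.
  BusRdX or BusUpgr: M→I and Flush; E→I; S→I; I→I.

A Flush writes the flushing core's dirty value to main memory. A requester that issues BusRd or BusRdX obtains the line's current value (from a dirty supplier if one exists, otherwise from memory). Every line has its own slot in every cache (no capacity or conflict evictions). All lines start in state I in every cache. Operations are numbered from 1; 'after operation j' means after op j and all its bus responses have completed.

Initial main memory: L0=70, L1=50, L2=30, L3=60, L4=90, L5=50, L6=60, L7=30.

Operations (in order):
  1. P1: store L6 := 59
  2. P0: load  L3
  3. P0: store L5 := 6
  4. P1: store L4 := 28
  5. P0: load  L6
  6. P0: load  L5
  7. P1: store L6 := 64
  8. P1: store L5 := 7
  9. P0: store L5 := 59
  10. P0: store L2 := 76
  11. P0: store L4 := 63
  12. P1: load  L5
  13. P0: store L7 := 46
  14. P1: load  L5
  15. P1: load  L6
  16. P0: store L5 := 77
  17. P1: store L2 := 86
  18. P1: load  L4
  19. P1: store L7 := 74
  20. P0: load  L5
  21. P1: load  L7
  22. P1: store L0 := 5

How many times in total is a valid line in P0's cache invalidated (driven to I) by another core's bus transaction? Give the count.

step 1: P1: store L6 := 59  ⟶  IM  (L6)  txn=BusRdX  M[L6]=60
step 2: P0: load  L3  ⟶  EI  (L3)  txn=BusRd  M[L3]=60
step 3: P0: store L5 := 6  ⟶  MI  (L5)  txn=BusRdX  M[L5]=50
step 4: P1: store L4 := 28  ⟶  IM  (L4)  txn=BusRdX  M[L4]=90
step 5: P0: load  L6  ⟶  SS  (L6)  txn=BusRd+Flush  M[L6]=59
step 6: P0: load  L5  ⟶  MI  (L5)  txn=∅  M[L5]=50
step 7: P1: store L6 := 64  ⟶  IM  (L6)  txn=BusUpgr  M[L6]=59
step 8: P1: store L5 := 7  ⟶  IM  (L5)  txn=BusRdX+Flush  M[L5]=6
step 9: P0: store L5 := 59  ⟶  MI  (L5)  txn=BusRdX+Flush  M[L5]=7
step 10: P0: store L2 := 76  ⟶  MI  (L2)  txn=BusRdX  M[L2]=30
step 11: P0: store L4 := 63  ⟶  MI  (L4)  txn=BusRdX+Flush  M[L4]=28
step 12: P1: load  L5  ⟶  SS  (L5)  txn=BusRd+Flush  M[L5]=59
step 13: P0: store L7 := 46  ⟶  MI  (L7)  txn=BusRdX  M[L7]=30
step 14: P1: load  L5  ⟶  SS  (L5)  txn=∅  M[L5]=59
step 15: P1: load  L6  ⟶  IM  (L6)  txn=∅  M[L6]=59
step 16: P0: store L5 := 77  ⟶  MI  (L5)  txn=BusUpgr  M[L5]=59
step 17: P1: store L2 := 86  ⟶  IM  (L2)  txn=BusRdX+Flush  M[L2]=76
step 18: P1: load  L4  ⟶  SS  (L4)  txn=BusRd+Flush  M[L4]=63
step 19: P1: store L7 := 74  ⟶  IM  (L7)  txn=BusRdX+Flush  M[L7]=46
step 20: P0: load  L5  ⟶  MI  (L5)  txn=∅  M[L5]=59
step 21: P1: load  L7  ⟶  IM  (L7)  txn=∅  M[L7]=46
step 22: P1: store L0 := 5  ⟶  IM  (L0)  txn=BusRdX  M[L0]=70

invalidations = 4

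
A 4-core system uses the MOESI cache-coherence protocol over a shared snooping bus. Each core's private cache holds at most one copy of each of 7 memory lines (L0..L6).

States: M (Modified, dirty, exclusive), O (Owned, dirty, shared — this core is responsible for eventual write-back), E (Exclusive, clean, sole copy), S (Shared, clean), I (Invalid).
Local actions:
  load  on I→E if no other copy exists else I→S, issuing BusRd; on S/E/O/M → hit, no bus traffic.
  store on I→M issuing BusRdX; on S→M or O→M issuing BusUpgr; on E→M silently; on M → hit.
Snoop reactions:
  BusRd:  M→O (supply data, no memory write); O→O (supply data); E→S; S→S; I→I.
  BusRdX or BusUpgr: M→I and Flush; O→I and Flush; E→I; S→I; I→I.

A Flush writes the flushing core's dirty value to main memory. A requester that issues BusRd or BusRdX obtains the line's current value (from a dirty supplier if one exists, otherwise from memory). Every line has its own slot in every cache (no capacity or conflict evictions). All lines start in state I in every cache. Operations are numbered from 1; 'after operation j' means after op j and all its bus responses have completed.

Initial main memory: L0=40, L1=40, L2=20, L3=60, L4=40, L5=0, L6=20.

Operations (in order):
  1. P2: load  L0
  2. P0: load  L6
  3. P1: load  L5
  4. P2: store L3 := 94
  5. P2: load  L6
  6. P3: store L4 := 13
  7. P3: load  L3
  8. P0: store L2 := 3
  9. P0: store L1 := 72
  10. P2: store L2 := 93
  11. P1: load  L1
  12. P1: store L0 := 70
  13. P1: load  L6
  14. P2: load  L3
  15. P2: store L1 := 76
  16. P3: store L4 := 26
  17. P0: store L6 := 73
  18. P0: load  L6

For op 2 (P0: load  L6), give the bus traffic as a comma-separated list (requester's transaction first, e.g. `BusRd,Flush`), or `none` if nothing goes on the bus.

[1] P2: load  L0 | P0:I, P1:I, P2:E(40), P3:I | bus: BusRd
[2] P0: load  L6 | P0:E(20), P1:I, P2:I, P3:I | bus: BusRd
[3] P1: load  L5 | P0:I, P1:E(0), P2:I, P3:I | bus: BusRd
[4] P2: store L3 := 94 | P0:I, P1:I, P2:M(94), P3:I | bus: BusRdX
[5] P2: load  L6 | P0:S(20), P1:I, P2:S(20), P3:I | bus: BusRd
[6] P3: store L4 := 13 | P0:I, P1:I, P2:I, P3:M(13) | bus: BusRdX
[7] P3: load  L3 | P0:I, P1:I, P2:O(94), P3:S(94) | bus: BusRd
[8] P0: store L2 := 3 | P0:M(3), P1:I, P2:I, P3:I | bus: BusRdX
[9] P0: store L1 := 72 | P0:M(72), P1:I, P2:I, P3:I | bus: BusRdX
[10] P2: store L2 := 93 | P0:I, P1:I, P2:M(93), P3:I | bus: BusRdX,Flush
[11] P1: load  L1 | P0:O(72), P1:S(72), P2:I, P3:I | bus: BusRd
[12] P1: store L0 := 70 | P0:I, P1:M(70), P2:I, P3:I | bus: BusRdX
[13] P1: load  L6 | P0:S(20), P1:S(20), P2:S(20), P3:I | bus: BusRd
[14] P2: load  L3 | P0:I, P1:I, P2:O(94), P3:S(94) | bus: none
[15] P2: store L1 := 76 | P0:I, P1:I, P2:M(76), P3:I | bus: BusRdX,Flush
[16] P3: store L4 := 26 | P0:I, P1:I, P2:I, P3:M(26) | bus: none
[17] P0: store L6 := 73 | P0:M(73), P1:I, P2:I, P3:I | bus: BusUpgr
[18] P0: load  L6 | P0:M(73), P1:I, P2:I, P3:I | bus: none

bus = BusRd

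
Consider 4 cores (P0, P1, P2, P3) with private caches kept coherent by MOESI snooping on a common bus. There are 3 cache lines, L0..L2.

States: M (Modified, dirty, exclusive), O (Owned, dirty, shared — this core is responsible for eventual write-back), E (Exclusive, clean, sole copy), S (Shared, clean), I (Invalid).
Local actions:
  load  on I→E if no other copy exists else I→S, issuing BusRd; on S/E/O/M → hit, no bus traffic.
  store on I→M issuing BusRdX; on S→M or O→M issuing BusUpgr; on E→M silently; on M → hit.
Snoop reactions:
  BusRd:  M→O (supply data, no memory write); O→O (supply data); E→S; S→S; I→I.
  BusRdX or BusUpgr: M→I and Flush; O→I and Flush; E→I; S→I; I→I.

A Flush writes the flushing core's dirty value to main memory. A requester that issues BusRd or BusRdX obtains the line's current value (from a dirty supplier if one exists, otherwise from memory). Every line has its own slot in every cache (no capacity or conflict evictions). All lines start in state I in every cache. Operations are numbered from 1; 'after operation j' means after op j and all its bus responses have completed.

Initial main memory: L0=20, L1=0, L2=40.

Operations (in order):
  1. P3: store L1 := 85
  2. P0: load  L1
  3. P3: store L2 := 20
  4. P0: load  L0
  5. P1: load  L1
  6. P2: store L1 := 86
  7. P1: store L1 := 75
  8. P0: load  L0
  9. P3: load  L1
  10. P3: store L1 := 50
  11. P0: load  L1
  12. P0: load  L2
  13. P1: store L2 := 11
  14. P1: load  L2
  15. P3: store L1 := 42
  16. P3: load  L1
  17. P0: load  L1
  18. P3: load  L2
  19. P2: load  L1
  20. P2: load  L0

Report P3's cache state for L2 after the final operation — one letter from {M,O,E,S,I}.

  op1 P3: store L1 := 85 → I/I/I/M on L1; bus BusRdX; mem=0
  op2 P0: load  L1 → S/I/I/O on L1; bus BusRd; mem=0
  op3 P3: store L2 := 20 → I/I/I/M on L2; bus BusRdX; mem=40
  op4 P0: load  L0 → E/I/I/I on L0; bus BusRd; mem=20
  op5 P1: load  L1 → S/S/I/O on L1; bus BusRd; mem=0
  op6 P2: store L1 := 86 → I/I/M/I on L1; bus BusRdX Flush; mem=85
  op7 P1: store L1 := 75 → I/M/I/I on L1; bus BusRdX Flush; mem=86
  op8 P0: load  L0 → E/I/I/I on L0; bus (none); mem=20
  op9 P3: load  L1 → I/O/I/S on L1; bus BusRd; mem=86
  op10 P3: store L1 := 50 → I/I/I/M on L1; bus BusUpgr Flush; mem=75
  op11 P0: load  L1 → S/I/I/O on L1; bus BusRd; mem=75
  op12 P0: load  L2 → S/I/I/O on L2; bus BusRd; mem=40
  op13 P1: store L2 := 11 → I/M/I/I on L2; bus BusRdX Flush; mem=20
  op14 P1: load  L2 → I/M/I/I on L2; bus (none); mem=20
  op15 P3: store L1 := 42 → I/I/I/M on L1; bus BusUpgr; mem=75
  op16 P3: load  L1 → I/I/I/M on L1; bus (none); mem=75
  op17 P0: load  L1 → S/I/I/O on L1; bus BusRd; mem=75
  op18 P3: load  L2 → I/O/I/S on L2; bus BusRd; mem=20
  op19 P2: load  L1 → S/I/S/O on L1; bus BusRd; mem=75
  op20 P2: load  L0 → S/I/S/I on L0; bus BusRd; mem=20

state = S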